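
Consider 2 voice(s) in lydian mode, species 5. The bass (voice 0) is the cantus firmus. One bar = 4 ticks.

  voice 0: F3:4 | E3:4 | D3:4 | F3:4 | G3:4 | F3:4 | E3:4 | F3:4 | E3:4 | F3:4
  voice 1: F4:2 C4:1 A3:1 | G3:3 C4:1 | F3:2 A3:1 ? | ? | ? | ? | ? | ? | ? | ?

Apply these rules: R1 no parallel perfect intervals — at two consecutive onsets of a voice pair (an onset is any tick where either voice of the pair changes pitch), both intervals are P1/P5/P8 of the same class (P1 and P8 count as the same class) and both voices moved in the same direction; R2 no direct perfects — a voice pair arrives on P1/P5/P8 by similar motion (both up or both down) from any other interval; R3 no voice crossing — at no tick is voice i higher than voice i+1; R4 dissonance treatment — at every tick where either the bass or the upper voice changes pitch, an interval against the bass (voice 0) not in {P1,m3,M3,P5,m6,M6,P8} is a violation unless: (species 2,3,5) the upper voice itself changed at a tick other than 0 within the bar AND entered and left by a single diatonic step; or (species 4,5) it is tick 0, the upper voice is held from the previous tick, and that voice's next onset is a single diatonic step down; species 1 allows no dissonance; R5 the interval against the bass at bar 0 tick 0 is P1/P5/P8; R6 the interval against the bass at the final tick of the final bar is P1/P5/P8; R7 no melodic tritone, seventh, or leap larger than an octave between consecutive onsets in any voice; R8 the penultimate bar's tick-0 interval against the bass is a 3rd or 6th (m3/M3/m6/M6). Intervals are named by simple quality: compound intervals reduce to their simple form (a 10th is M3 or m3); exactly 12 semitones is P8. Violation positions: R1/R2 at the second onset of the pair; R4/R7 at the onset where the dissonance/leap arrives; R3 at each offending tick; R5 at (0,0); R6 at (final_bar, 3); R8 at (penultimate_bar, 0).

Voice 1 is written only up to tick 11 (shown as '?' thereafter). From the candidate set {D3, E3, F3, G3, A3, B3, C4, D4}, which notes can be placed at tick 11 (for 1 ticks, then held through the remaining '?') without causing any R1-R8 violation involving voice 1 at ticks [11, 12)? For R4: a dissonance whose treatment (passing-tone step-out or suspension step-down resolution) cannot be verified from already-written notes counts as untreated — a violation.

{A3, B3, D3, D4, F3}

D3: legal
E3: violates R4
F3: legal
G3: violates R4
A3: legal
B3: legal
C4: violates R4
D4: legal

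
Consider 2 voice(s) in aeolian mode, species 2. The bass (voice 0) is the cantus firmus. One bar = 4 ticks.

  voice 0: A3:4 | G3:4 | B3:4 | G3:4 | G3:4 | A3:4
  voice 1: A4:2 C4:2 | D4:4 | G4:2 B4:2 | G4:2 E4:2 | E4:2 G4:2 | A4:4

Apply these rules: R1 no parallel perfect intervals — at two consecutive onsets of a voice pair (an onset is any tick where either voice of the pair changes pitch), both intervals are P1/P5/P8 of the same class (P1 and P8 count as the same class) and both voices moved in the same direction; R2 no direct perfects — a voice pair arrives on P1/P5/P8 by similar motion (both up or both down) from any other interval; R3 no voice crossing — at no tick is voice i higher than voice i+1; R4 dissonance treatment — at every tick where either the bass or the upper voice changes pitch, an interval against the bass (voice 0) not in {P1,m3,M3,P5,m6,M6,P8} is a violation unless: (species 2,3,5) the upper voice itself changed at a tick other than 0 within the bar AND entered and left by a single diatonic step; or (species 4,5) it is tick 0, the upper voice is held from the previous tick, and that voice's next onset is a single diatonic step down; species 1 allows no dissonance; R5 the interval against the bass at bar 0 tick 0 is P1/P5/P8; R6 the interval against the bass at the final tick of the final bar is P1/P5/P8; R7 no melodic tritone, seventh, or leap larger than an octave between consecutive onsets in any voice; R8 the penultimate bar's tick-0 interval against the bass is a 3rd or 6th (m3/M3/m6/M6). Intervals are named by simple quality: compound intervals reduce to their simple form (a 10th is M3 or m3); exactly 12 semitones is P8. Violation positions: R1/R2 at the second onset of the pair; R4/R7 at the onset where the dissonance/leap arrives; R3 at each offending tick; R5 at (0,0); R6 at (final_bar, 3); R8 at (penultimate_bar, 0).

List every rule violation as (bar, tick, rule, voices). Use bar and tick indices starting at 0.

bar 0: v0=A3 v1=A4 downbeat P8
bar 1: v0=G3 v1=D4 downbeat P5
bar 2: v0=B3 v1=G4 downbeat m6
bar 3: v0=G3 v1=G4 downbeat P8
bar 4: v0=G3 v1=E4 downbeat M6
bar 5: v0=A3 v1=A4 downbeat P8
  -> R1 @ bar 3 tick 0 v(0, 1): B3/B4 P8 -> G3/G4 P8 similar
  -> R1 @ bar 5 tick 0 v(0, 1): G3/G4 P8 -> A3/A4 P8 similar

(3, 0, R1, (0, 1))
(5, 0, R1, (0, 1))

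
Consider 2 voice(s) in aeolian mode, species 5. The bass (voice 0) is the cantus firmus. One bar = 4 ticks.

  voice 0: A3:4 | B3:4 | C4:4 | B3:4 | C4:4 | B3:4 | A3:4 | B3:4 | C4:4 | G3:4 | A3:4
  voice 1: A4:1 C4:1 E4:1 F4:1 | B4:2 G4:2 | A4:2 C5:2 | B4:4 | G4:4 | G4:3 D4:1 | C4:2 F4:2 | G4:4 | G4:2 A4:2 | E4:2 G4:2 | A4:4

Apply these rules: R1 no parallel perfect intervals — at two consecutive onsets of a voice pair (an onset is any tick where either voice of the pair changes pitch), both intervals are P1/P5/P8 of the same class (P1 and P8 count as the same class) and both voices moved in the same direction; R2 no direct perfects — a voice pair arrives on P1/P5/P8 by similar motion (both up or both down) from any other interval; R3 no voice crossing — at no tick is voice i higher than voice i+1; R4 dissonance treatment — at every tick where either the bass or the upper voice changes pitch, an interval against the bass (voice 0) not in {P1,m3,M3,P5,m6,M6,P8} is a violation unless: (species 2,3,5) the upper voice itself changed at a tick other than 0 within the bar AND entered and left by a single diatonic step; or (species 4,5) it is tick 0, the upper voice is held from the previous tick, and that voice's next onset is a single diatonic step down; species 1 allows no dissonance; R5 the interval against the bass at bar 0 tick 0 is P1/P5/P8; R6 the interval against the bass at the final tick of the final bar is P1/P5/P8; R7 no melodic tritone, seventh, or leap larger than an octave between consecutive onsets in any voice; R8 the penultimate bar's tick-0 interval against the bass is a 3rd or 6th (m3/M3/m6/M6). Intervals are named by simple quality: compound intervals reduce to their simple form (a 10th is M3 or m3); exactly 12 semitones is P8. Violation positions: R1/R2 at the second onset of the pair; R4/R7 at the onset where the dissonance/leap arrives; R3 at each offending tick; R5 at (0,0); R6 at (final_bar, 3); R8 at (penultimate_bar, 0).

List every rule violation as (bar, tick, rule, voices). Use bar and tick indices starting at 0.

(1, 0, R2, (0, 1))
(1, 0, R7, (1,))
(3, 0, R1, (0, 1))
(10, 0, R1, (0, 1))

bar 0: v0=A3 v1=A4 downbeat P8
bar 1: v0=B3 v1=B4 downbeat P8
bar 2: v0=C4 v1=A4 downbeat M6
bar 3: v0=B3 v1=B4 downbeat P8
bar 4: v0=C4 v1=G4 downbeat P5
bar 5: v0=B3 v1=G4 downbeat m6
bar 6: v0=A3 v1=C4 downbeat m3
bar 7: v0=B3 v1=G4 downbeat m6
bar 8: v0=C4 v1=G4 downbeat P5
bar 9: v0=G3 v1=E4 downbeat M6
bar 10: v0=A3 v1=A4 downbeat P8
  -> R2 @ bar 1 tick 0 v(0, 1): A3/F4 m6 -> B3/B4 P8 similar
  -> R7 @ bar 1 tick 0 v(1,): F4->B4 leap 6st
  -> R1 @ bar 3 tick 0 v(0, 1): C4/C5 P8 -> B3/B4 P8 similar
  -> R1 @ bar 10 tick 0 v(0, 1): G3/G4 P8 -> A3/A4 P8 similar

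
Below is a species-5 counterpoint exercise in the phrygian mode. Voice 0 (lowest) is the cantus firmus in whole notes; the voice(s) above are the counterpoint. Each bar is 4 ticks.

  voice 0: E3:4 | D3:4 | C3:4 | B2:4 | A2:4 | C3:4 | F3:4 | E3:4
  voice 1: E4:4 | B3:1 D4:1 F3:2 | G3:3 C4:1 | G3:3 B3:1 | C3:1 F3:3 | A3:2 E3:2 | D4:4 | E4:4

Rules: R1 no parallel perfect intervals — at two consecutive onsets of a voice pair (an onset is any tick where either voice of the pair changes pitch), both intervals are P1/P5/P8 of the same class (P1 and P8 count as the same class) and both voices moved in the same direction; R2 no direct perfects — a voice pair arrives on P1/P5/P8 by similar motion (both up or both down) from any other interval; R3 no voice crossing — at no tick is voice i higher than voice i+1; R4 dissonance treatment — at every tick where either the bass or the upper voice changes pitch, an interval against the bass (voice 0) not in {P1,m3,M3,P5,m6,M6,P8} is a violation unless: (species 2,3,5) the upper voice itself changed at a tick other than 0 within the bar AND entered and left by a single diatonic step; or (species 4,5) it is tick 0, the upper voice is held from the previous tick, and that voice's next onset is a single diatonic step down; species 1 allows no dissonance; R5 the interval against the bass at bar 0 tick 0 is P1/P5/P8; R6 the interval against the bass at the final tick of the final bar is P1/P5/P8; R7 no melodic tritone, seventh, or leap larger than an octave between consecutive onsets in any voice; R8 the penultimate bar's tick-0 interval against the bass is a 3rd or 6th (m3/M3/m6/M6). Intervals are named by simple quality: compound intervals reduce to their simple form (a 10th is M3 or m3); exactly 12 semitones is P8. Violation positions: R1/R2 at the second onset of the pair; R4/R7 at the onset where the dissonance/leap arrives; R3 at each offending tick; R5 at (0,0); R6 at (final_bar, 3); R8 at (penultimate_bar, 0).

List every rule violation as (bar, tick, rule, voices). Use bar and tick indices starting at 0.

(4, 0, R7, (1,))
(6, 0, R7, (1,))

bar 0: v0=E3 v1=E4 downbeat P8
bar 1: v0=D3 v1=B3 downbeat M6
bar 2: v0=C3 v1=G3 downbeat P5
bar 3: v0=B2 v1=G3 downbeat m6
bar 4: v0=A2 v1=C3 downbeat m3
bar 5: v0=C3 v1=A3 downbeat M6
bar 6: v0=F3 v1=D4 downbeat M6
bar 7: v0=E3 v1=E4 downbeat P8
  -> R7 @ bar 4 tick 0 v(1,): B3->C3 leap 11st
  -> R7 @ bar 6 tick 0 v(1,): E3->D4 leap 10st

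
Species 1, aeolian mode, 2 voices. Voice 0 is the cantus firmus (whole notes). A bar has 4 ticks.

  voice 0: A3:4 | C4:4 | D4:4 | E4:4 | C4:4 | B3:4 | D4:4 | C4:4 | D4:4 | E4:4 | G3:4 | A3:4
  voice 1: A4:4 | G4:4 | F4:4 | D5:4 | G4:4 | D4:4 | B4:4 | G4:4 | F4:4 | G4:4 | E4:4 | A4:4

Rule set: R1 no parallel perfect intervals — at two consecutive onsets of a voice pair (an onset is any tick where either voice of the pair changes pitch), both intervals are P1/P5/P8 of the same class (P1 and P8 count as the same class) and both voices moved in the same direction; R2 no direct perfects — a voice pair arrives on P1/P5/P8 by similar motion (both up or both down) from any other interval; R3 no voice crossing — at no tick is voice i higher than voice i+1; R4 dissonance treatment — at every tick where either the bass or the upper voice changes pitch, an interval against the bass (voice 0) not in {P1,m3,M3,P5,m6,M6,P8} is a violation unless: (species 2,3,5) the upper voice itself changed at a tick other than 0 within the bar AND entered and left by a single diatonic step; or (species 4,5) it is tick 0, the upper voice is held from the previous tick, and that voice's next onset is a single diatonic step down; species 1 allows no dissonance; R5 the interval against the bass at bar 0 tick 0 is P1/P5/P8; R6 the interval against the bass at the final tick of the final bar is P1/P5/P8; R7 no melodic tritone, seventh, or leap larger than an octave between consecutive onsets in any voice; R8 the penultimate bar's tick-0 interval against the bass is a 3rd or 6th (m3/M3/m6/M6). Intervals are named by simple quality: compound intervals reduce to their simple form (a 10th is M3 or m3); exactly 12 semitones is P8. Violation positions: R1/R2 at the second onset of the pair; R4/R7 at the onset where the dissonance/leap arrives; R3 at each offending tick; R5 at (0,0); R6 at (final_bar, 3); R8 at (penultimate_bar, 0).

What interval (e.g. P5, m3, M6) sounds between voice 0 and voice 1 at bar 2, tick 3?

voice 0=D4 voice 1=F4 -> m3

m3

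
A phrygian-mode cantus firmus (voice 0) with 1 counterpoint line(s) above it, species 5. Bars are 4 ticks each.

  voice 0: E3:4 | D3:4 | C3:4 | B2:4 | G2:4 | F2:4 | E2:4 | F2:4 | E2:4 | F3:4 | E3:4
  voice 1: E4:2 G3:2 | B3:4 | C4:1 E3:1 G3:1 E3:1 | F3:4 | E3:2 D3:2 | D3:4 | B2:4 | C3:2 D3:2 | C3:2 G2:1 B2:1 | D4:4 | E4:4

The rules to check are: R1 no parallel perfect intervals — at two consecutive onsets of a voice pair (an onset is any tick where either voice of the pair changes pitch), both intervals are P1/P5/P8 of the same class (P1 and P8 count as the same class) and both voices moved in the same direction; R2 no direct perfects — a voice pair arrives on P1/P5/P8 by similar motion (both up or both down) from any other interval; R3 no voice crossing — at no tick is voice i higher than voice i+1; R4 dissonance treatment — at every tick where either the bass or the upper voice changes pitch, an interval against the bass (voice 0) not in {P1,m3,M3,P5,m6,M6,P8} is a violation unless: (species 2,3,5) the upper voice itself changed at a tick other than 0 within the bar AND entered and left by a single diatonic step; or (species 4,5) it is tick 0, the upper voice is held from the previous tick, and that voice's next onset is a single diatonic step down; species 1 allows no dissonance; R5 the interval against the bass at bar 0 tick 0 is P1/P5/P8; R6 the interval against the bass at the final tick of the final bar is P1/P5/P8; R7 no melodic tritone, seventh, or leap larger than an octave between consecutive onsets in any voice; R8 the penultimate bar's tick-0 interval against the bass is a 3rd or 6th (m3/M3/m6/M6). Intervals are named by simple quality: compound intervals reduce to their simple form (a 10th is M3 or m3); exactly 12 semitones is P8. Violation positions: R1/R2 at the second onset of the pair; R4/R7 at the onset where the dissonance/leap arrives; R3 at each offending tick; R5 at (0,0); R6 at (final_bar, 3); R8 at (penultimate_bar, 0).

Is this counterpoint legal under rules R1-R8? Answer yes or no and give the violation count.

bar 0: v0=E3 v1=E4 (P8)
bar 1: v0=D3 v1=B3 (M6)
bar 2: v0=C3 v1=C4 (P8)
bar 3: v0=B2 v1=F3 (TT)
bar 4: v0=G2 v1=E3 (M6)
bar 5: v0=F2 v1=D3 (M6)
bar 6: v0=E2 v1=B2 (P5)
bar 7: v0=F2 v1=C3 (P5)
bar 8: v0=E2 v1=C3 (m6)
bar 9: v0=F3 v1=D4 (M6)
bar 10: v0=E3 v1=E4 (P8)
  R4 @ bar3.0: B2/F3 TT untreated
  R2 @ bar6.0: F2/D3 M6 -> E2/B2 P5 similar
  R1 @ bar7.0: E2/B2 P5 -> F2/C3 P5 similar
  R7 @ bar9.0: E2->F3 leap 13st
  R7 @ bar9.0: B2->D4 leap 15st

No (5 violations)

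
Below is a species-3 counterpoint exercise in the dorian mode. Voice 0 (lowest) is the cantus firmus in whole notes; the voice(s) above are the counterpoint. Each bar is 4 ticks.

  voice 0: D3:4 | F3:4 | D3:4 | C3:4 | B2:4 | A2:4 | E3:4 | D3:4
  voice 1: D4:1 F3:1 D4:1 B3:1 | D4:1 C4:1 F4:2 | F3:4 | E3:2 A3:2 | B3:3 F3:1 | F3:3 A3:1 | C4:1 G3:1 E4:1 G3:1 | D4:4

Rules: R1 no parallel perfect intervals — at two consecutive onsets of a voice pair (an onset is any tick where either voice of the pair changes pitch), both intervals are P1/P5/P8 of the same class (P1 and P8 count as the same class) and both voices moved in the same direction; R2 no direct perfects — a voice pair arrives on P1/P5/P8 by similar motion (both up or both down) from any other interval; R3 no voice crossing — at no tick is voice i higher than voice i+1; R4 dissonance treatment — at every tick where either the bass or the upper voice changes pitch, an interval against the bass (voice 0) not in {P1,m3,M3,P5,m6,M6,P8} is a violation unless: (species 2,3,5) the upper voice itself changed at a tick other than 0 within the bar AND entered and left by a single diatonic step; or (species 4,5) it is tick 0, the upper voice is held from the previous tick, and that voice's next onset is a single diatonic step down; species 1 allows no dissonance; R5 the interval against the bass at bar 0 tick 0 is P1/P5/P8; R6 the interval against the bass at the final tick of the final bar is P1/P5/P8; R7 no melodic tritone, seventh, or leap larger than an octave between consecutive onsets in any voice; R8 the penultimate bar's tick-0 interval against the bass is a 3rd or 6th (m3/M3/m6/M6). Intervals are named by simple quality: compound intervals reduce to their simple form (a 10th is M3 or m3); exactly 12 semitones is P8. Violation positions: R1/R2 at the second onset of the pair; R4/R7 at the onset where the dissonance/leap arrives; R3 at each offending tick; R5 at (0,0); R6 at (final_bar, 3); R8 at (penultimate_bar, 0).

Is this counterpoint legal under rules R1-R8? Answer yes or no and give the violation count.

No (2 violations)

bar 0: v0=D3 v1=D4 (P8)
bar 1: v0=F3 v1=D4 (M6)
bar 2: v0=D3 v1=F3 (m3)
bar 3: v0=C3 v1=E3 (M3)
bar 4: v0=B2 v1=B3 (P8)
bar 5: v0=A2 v1=F3 (m6)
bar 6: v0=E3 v1=C4 (m6)
bar 7: v0=D3 v1=D4 (P8)
  R4 @ bar4.3: B2/F3 TT untreated
  R7 @ bar4.3: B3->F3 leap 6st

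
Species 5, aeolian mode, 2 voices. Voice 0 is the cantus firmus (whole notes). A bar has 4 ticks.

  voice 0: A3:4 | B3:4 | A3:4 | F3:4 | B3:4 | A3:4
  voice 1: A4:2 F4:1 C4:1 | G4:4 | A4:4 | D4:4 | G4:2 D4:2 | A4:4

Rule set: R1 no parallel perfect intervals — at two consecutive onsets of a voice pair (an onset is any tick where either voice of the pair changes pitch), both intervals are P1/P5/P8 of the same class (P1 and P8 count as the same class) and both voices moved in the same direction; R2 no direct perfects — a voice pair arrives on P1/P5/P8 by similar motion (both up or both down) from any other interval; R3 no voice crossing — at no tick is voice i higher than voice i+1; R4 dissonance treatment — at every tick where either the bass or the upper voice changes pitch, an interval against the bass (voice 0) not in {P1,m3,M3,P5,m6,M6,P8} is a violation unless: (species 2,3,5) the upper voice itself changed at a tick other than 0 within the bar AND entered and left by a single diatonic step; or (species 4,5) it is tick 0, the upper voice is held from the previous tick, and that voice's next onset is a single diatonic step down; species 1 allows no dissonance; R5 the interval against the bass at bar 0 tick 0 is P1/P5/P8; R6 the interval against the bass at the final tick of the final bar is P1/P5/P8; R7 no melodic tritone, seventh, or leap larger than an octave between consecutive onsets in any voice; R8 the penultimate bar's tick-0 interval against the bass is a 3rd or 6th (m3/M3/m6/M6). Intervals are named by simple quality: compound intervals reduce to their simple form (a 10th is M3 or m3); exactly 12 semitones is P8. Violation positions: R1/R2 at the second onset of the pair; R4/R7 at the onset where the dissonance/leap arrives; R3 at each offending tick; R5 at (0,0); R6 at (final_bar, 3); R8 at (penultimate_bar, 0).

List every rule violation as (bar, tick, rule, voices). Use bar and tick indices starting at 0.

(4, 0, R7, (0,))

bar 0: v0=A3 v1=A4 downbeat P8
bar 1: v0=B3 v1=G4 downbeat m6
bar 2: v0=A3 v1=A4 downbeat P8
bar 3: v0=F3 v1=D4 downbeat M6
bar 4: v0=B3 v1=G4 downbeat m6
bar 5: v0=A3 v1=A4 downbeat P8
  -> R7 @ bar 4 tick 0 v(0,): F3->B3 leap 6st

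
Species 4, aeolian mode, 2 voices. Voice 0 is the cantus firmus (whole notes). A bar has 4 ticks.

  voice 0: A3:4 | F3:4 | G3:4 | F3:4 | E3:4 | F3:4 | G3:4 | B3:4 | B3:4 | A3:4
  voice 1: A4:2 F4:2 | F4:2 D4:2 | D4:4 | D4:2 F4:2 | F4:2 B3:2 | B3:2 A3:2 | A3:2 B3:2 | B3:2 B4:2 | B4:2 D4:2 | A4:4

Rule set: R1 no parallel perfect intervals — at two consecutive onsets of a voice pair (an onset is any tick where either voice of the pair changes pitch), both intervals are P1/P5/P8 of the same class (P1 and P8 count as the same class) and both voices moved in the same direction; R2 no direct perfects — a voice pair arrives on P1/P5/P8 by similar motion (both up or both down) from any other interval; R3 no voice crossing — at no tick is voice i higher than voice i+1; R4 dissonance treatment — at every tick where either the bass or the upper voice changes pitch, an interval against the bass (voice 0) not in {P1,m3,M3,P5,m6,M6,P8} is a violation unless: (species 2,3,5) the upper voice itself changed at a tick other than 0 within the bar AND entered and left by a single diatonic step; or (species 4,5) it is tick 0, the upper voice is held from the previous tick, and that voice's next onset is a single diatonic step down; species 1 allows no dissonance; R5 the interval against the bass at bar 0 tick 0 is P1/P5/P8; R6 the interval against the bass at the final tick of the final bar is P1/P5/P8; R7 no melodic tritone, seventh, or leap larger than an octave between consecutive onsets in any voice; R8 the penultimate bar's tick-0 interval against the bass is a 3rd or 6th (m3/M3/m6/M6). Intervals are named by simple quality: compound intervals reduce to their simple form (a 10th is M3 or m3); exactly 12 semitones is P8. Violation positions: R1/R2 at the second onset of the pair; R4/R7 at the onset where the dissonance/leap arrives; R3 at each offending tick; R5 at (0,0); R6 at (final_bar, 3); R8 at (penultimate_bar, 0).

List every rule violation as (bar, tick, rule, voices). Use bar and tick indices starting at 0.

bar 0: v0=A3 v1=A4 downbeat P8
bar 1: v0=F3 v1=F4 downbeat P8
bar 2: v0=G3 v1=D4 downbeat P5
bar 3: v0=F3 v1=D4 downbeat M6
bar 4: v0=E3 v1=F4 downbeat m2
bar 5: v0=F3 v1=B3 downbeat TT
bar 6: v0=G3 v1=A3 downbeat M2
bar 7: v0=B3 v1=B3 downbeat P1
bar 8: v0=B3 v1=B4 downbeat P8
bar 9: v0=A3 v1=A4 downbeat P8
  -> R4 @ bar 4 tick 0 v(0, 1): E3/F4 m2 untreated
  -> R7 @ bar 4 tick 2 v(1,): F4->B3 leap 6st
  -> R4 @ bar 6 tick 0 v(0, 1): G3/A3 M2 untreated
  -> R8 @ bar 8 tick 0 v(0, 1): penult P8 not 3rd/6th

(4, 0, R4, (0, 1))
(4, 2, R7, (1,))
(6, 0, R4, (0, 1))
(8, 0, R8, (0, 1))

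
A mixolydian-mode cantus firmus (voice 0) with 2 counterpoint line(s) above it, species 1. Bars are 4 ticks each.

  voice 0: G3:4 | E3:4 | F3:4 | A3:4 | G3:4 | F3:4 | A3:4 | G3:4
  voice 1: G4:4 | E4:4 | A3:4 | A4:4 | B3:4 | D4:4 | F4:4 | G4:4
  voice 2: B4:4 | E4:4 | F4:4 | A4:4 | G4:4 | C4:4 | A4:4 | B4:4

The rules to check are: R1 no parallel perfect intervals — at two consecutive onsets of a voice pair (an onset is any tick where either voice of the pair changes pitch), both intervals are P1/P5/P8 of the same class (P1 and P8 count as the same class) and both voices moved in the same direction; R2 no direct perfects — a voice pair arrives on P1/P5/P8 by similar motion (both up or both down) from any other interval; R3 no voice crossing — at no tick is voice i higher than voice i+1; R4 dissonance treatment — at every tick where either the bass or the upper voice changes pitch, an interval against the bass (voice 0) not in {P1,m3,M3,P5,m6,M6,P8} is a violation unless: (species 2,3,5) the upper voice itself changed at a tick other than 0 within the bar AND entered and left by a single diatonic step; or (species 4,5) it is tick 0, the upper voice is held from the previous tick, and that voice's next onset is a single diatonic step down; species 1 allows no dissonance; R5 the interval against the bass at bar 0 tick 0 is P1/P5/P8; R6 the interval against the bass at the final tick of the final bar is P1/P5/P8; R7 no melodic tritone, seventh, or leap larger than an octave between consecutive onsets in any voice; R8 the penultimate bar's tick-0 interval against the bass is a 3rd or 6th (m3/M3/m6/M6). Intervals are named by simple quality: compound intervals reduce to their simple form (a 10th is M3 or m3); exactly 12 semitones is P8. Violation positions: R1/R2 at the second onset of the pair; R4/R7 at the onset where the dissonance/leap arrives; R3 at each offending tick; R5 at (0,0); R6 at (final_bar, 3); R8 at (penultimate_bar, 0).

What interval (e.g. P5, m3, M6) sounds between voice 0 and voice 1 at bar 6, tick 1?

voice 0=A3 voice 1=F4 -> m6

m6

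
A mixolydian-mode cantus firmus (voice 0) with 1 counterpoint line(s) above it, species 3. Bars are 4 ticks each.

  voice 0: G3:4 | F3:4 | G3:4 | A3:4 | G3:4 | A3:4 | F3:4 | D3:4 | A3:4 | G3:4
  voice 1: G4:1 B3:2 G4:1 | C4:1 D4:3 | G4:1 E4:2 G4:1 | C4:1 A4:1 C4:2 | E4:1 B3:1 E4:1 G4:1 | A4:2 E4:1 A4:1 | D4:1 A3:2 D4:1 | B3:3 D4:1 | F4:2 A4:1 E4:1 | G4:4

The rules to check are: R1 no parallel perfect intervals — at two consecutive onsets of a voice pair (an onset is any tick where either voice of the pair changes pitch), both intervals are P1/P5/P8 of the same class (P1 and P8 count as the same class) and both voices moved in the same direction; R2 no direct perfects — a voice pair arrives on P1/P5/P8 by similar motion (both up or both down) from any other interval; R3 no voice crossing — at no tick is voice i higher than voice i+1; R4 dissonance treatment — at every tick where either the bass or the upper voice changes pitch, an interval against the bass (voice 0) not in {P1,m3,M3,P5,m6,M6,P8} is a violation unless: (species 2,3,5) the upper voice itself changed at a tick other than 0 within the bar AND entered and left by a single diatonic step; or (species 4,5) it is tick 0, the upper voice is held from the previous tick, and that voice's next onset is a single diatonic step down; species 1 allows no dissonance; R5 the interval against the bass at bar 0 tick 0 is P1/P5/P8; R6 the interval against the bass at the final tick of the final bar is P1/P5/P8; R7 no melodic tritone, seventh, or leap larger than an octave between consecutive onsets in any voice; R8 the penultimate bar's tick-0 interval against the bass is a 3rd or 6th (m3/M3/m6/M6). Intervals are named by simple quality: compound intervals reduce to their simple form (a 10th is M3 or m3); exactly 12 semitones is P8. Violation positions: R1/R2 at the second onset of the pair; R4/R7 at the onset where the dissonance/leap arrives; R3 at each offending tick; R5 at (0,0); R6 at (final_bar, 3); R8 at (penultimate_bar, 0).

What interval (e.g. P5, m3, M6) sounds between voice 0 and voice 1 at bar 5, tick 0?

voice 0=A3 voice 1=A4 -> P8

P8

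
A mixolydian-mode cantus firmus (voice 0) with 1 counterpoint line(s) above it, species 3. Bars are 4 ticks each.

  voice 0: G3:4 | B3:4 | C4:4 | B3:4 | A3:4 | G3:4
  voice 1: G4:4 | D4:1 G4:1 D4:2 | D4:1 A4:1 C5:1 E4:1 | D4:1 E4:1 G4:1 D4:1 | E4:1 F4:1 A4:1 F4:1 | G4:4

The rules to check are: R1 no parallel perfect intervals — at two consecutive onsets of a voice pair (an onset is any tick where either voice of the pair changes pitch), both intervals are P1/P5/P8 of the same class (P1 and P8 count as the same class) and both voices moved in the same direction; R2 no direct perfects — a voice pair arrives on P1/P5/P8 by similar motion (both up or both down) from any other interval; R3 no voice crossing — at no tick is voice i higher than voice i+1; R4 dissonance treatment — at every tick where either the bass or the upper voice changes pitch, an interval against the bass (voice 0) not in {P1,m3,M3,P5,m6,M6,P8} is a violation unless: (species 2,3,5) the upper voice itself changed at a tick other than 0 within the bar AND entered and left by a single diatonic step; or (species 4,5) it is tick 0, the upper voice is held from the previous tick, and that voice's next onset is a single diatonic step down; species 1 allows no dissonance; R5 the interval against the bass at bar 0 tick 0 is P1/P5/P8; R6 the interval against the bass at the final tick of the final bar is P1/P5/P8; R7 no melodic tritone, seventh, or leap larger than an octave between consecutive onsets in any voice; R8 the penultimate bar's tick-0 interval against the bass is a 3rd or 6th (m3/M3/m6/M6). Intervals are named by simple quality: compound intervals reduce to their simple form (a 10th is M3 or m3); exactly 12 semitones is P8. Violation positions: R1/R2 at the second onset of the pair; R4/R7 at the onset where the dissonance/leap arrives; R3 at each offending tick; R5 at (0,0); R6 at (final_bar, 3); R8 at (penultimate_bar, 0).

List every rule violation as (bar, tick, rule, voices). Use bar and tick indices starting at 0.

(2, 0, R4, (0, 1))
(3, 1, R4, (0, 1))
(4, 0, R8, (0, 1))

bar 0: v0=G3 v1=G4 downbeat P8
bar 1: v0=B3 v1=D4 downbeat m3
bar 2: v0=C4 v1=D4 downbeat M2
bar 3: v0=B3 v1=D4 downbeat m3
bar 4: v0=A3 v1=E4 downbeat P5
bar 5: v0=G3 v1=G4 downbeat P8
  -> R4 @ bar 2 tick 0 v(0, 1): C4/D4 M2 untreated
  -> R4 @ bar 3 tick 1 v(0, 1): B3/E4 P4 untreated
  -> R8 @ bar 4 tick 0 v(0, 1): penult P5 not 3rd/6th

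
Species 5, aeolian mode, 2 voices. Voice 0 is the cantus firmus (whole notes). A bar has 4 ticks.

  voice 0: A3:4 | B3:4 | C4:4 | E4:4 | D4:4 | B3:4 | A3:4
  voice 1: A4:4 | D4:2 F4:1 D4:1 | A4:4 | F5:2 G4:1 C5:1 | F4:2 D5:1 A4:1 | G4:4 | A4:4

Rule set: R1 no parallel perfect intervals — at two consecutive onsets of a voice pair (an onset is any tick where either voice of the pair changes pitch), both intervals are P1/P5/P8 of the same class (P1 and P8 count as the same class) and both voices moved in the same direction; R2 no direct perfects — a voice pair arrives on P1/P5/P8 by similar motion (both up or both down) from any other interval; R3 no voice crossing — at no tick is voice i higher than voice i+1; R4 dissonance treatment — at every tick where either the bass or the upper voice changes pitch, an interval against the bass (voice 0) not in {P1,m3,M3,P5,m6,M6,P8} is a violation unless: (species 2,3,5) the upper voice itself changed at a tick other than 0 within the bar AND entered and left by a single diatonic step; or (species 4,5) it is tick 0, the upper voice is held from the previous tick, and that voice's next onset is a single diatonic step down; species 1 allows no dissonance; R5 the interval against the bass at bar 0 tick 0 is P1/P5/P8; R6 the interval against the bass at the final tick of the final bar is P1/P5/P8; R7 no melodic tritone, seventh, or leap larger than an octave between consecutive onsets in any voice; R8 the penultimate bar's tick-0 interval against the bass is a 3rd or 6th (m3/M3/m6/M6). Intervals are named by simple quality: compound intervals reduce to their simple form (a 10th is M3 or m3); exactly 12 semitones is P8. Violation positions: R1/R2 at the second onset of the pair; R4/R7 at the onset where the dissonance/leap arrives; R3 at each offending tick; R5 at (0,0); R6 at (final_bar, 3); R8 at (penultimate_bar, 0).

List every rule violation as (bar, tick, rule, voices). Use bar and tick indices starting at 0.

(1, 2, R4, (0, 1))
(3, 0, R4, (0, 1))
(3, 2, R7, (1,))

bar 0: v0=A3 v1=A4 downbeat P8
bar 1: v0=B3 v1=D4 downbeat m3
bar 2: v0=C4 v1=A4 downbeat M6
bar 3: v0=E4 v1=F5 downbeat m2
bar 4: v0=D4 v1=F4 downbeat m3
bar 5: v0=B3 v1=G4 downbeat m6
bar 6: v0=A3 v1=A4 downbeat P8
  -> R4 @ bar 1 tick 2 v(0, 1): B3/F4 TT untreated
  -> R4 @ bar 3 tick 0 v(0, 1): E4/F5 m2 untreated
  -> R7 @ bar 3 tick 2 v(1,): F5->G4 leap 10st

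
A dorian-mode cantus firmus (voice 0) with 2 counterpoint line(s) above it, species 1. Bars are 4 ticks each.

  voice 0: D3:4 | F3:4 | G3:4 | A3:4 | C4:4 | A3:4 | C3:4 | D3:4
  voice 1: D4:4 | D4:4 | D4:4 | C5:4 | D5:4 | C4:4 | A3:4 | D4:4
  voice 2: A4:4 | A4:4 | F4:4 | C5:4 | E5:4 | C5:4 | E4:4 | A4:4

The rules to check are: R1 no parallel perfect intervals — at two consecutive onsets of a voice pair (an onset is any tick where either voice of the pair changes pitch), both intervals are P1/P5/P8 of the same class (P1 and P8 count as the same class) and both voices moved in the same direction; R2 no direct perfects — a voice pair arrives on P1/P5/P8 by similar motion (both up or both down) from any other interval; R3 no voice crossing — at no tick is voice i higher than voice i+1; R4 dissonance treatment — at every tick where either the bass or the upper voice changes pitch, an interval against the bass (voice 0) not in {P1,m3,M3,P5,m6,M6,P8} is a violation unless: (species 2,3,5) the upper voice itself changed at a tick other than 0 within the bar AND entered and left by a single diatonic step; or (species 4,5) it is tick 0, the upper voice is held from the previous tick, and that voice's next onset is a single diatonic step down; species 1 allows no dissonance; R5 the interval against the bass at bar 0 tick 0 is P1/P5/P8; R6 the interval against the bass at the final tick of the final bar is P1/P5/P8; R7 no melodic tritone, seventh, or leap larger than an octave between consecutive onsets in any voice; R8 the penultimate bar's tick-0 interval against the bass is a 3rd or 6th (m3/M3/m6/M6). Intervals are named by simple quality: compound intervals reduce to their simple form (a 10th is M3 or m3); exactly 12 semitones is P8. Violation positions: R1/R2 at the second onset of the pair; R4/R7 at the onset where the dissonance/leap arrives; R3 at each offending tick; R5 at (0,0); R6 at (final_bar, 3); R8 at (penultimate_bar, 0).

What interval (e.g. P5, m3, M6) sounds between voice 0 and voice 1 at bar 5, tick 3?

m3

voice 0=A3 voice 1=C4 -> m3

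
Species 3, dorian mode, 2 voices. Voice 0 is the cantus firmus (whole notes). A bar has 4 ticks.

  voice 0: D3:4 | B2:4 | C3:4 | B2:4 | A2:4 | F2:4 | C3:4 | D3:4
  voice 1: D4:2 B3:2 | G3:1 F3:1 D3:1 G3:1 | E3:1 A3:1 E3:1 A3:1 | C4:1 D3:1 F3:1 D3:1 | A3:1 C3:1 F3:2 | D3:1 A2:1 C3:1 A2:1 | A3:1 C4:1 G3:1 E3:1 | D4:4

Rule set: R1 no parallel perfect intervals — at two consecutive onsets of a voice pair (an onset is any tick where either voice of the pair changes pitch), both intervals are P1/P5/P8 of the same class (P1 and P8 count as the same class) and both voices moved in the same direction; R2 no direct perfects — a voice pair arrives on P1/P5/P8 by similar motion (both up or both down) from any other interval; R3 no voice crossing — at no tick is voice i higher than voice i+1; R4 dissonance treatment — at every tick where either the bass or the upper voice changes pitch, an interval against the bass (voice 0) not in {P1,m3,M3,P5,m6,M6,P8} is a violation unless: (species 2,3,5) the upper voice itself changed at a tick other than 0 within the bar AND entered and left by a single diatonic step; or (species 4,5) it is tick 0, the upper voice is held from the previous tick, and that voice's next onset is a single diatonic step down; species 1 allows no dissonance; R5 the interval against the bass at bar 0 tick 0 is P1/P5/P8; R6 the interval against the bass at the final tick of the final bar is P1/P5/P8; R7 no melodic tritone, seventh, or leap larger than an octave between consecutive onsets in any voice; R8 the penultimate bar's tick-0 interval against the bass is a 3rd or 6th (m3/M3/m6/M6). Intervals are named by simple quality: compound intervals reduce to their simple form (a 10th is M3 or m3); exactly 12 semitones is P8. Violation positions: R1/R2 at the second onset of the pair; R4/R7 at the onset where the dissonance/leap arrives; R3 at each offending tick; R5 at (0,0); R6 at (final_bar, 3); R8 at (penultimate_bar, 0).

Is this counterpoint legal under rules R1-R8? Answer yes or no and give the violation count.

bar 0: v0=D3 v1=D4 (P8)
bar 1: v0=B2 v1=G3 (m6)
bar 2: v0=C3 v1=E3 (M3)
bar 3: v0=B2 v1=C4 (m2)
bar 4: v0=A2 v1=A3 (P8)
bar 5: v0=F2 v1=D3 (M6)
bar 6: v0=C3 v1=A3 (M6)
bar 7: v0=D3 v1=D4 (P8)
  R4 @ bar1.1: B2/F3 TT untreated
  R4 @ bar3.0: B2/C4 m2 untreated
  R7 @ bar3.1: C4->D3 leap 10st
  R4 @ bar3.2: B2/F3 TT untreated
  R2 @ bar7.0: C3/E3 M3 -> D3/D4 P8 similar
  R7 @ bar7.0: E3->D4 leap 10st

No (6 violations)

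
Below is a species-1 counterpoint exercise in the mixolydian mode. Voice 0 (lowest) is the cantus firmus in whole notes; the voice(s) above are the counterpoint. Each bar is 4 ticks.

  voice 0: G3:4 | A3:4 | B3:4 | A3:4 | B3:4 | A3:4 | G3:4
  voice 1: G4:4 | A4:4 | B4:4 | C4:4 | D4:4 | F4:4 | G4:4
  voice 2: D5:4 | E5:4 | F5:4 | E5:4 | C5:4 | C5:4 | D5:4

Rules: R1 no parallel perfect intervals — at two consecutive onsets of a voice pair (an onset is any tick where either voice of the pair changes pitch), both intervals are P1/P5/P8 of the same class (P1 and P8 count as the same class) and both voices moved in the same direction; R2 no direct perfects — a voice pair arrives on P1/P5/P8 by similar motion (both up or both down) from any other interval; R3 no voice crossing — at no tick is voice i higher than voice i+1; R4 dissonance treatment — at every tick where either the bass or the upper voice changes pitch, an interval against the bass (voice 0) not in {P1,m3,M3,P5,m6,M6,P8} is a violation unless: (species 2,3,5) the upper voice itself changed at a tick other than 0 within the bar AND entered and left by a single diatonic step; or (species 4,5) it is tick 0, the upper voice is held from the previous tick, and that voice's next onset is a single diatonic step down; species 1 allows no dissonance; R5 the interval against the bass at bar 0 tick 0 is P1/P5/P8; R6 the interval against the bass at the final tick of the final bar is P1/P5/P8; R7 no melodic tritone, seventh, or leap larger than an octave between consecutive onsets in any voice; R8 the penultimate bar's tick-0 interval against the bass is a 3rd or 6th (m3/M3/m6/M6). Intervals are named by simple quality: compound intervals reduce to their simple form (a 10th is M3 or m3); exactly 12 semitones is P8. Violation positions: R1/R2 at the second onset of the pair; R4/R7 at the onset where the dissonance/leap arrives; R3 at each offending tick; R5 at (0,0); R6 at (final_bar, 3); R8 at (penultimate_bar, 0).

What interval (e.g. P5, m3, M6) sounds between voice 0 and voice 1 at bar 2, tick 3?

P8

voice 0=B3 voice 1=B4 -> P8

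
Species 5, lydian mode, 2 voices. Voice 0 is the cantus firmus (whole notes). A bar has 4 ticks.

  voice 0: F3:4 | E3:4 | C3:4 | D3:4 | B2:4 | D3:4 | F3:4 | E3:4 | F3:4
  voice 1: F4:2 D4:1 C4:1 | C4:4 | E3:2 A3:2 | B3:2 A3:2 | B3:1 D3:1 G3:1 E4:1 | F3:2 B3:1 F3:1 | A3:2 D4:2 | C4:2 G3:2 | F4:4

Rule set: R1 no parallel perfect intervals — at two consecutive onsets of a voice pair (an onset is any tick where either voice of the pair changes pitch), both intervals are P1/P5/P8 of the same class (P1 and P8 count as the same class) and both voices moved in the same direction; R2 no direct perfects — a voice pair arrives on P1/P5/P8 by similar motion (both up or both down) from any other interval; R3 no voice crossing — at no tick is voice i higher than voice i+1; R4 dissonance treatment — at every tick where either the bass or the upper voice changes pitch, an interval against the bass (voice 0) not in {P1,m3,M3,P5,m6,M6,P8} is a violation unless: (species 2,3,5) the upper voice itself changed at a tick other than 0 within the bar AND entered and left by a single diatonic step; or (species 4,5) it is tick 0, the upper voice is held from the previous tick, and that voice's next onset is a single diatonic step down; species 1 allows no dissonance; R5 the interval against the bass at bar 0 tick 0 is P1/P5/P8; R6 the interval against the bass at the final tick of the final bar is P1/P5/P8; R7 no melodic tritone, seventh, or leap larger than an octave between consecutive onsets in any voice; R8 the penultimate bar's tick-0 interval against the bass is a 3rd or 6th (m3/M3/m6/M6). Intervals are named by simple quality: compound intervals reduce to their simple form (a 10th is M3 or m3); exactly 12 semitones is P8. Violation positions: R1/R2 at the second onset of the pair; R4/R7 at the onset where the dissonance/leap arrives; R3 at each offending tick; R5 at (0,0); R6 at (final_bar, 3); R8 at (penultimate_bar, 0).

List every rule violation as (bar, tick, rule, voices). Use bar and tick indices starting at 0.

bar 0: v0=F3 v1=F4 downbeat P8
bar 1: v0=E3 v1=C4 downbeat m6
bar 2: v0=C3 v1=E3 downbeat M3
bar 3: v0=D3 v1=B3 downbeat M6
bar 4: v0=B2 v1=B3 downbeat P8
bar 5: v0=D3 v1=F3 downbeat m3
bar 6: v0=F3 v1=A3 downbeat M3
bar 7: v0=E3 v1=C4 downbeat m6
bar 8: v0=F3 v1=F4 downbeat P8
  -> R4 @ bar 4 tick 3 v(0, 1): B2/E4 P4 untreated
  -> R7 @ bar 5 tick 0 v(1,): E4->F3 leap 11st
  -> R7 @ bar 5 tick 2 v(1,): F3->B3 leap 6st
  -> R7 @ bar 5 tick 3 v(1,): B3->F3 leap 6st
  -> R2 @ bar 8 tick 0 v(0, 1): E3/G3 m3 -> F3/F4 P8 similar
  -> R7 @ bar 8 tick 0 v(1,): G3->F4 leap 10st

(4, 3, R4, (0, 1))
(5, 0, R7, (1,))
(5, 2, R7, (1,))
(5, 3, R7, (1,))
(8, 0, R2, (0, 1))
(8, 0, R7, (1,))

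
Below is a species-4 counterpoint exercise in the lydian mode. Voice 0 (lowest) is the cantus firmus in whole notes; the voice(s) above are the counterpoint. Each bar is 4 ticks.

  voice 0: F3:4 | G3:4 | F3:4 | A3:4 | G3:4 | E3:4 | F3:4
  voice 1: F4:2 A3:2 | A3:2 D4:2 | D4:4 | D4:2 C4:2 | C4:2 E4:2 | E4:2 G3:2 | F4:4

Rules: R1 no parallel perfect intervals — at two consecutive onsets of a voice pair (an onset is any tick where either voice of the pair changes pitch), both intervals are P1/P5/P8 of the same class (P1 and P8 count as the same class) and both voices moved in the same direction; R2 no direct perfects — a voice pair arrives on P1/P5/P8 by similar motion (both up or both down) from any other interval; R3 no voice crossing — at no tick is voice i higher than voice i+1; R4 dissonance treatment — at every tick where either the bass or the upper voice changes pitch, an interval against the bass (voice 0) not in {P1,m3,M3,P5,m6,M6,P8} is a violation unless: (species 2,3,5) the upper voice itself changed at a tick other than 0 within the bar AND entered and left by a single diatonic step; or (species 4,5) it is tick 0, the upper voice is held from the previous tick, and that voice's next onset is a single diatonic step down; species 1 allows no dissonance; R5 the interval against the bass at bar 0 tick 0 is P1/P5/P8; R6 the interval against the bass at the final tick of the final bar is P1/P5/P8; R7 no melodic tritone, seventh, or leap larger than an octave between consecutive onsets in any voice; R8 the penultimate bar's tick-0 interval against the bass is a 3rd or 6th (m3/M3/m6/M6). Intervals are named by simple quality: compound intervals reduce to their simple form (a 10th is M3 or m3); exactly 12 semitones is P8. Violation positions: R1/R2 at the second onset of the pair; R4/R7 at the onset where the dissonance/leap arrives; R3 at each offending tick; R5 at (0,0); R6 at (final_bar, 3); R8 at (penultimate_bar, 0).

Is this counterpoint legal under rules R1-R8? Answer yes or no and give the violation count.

No (5 violations)

bar 0: v0=F3 v1=F4 (P8)
bar 1: v0=G3 v1=A3 (M2)
bar 2: v0=F3 v1=D4 (M6)
bar 3: v0=A3 v1=D4 (P4)
bar 4: v0=G3 v1=C4 (P4)
bar 5: v0=E3 v1=E4 (P8)
bar 6: v0=F3 v1=F4 (P8)
  R4 @ bar1.0: G3/A3 M2 untreated
  R4 @ bar4.0: G3/C4 P4 untreated
  R8 @ bar5.0: penult P8 not 3rd/6th
  R2 @ bar6.0: E3/G3 m3 -> F3/F4 P8 similar
  R7 @ bar6.0: G3->F4 leap 10st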